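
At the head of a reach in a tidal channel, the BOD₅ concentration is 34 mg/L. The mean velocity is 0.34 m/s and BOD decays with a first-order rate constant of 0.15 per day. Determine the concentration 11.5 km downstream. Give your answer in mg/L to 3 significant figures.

32.1 mg/L

Travel time t = 11.5 km / 0.34 m/s = 1.15e+04/0.34 = 3.382e+04 s = 0.3915 d.
First-order decay: C = 34·exp(−0.15·0.3915) = 34·0.943 = 32.06 mg/L.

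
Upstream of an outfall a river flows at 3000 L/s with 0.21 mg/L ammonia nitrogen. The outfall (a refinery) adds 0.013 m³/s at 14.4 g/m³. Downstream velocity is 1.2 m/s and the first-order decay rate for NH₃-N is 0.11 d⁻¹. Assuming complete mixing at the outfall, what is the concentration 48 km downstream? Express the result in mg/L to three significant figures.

0.258 mg/L

3000 L/s = 3 m³/s.
After complete mixing, C₀ = (0.013·14.4 + 3·0.21) / 3.013 = 0.2712 mg/L.
Travel time t = 4.8e+04 m / 1.2 m/s = 4e+04 s = 0.463 d.
C = 0.2712·exp(−0.11·0.463) = 0.2712·0.9503 = 0.2578 mg/L.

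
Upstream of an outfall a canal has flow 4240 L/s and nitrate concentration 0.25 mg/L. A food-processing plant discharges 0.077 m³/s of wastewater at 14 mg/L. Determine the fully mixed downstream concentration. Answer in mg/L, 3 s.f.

4240 L/s = 4.24 m³/s.
Conservation of mass across the mixing zone: C = (0.077·14 + 4.24·0.25) / (0.077 + 4.24) = 2.138/4.317 = 0.4953 mg/L.

0.495 mg/L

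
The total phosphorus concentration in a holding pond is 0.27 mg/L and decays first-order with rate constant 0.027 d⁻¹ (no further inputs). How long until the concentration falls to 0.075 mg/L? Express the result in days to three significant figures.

t = ln(C₀/C)/k = ln(0.27/0.075)/0.027 = 1.281/0.027 = 47.44 d.

47.4 d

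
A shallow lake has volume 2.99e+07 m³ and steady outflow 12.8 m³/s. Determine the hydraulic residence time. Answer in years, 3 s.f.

Q = 12.8 m³/s × 3.156e+07 s/yr = 4.039e+08 m³/yr.
Hydraulic residence time τ = V/Q = 2.99e+07/4.039e+08 = 0.07402 yr.

0.0740 yr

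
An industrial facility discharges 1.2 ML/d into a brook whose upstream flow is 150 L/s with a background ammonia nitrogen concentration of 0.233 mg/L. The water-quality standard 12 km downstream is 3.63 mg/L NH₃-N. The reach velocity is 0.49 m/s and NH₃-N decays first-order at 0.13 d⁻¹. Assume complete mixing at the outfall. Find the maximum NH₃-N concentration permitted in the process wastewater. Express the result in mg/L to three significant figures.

1.2 ML/d = 0.01389 m³/s.
150 L/s = 0.15 m³/s.
Travel time to the compliance point: t = 1.2e+04/0.49 = 2.449e+04 s = 0.2834 d; decay factor exp(−0.13·0.2834) = 0.9638.
So the concentration just after mixing may be at most 3.63/0.9638 = 3.766 mg/L.
Mass balance: 3.766·0.1639 = 0.01389·Cₑ + 0.15·0.233.
Cₑ = (0.6172 − 0.03495) / 0.01389 = 41.93 mg/L.

41.9 mg/L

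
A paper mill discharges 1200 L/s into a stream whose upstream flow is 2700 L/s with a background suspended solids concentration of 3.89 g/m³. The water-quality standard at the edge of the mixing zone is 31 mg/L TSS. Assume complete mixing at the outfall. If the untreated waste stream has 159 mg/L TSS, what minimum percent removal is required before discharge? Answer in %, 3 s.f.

42.1 %

1200 L/s = 1.2 m³/s.
2700 L/s = 2.7 m³/s.
Mass balance: 31·3.9 = 1.2·Cₑ + 2.7·3.89.
Cₑ = (120.9 − 10.5) / 1.2 = 92 mg/L.
Required removal = 1 − 92/159 = 42.14 %.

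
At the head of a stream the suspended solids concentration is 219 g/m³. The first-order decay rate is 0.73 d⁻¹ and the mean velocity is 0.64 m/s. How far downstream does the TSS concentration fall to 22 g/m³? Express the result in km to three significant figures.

From C = C₀·e^(−kt), t = ln(C₀/C)/k = ln(219/22)/0.73 = 2.298/0.73 = 3.148 d.
Distance = v·t = 0.64 m/s × 2.72e+05 s = 1.741e+05 m = 174.1 km.

174 km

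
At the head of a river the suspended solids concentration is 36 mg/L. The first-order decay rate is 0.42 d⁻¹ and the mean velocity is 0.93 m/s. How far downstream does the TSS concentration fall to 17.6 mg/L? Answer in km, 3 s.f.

137 km

From C = C₀·e^(−kt), t = ln(C₀/C)/k = ln(36/17.6)/0.42 = 0.7156/0.42 = 1.704 d.
Distance = v·t = 0.93 m/s × 1.472e+05 s = 1.369e+05 m = 136.9 km.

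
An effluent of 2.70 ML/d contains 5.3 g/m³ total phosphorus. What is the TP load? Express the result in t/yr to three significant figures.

5.23 t/yr

2.70 ML/d = 0.03125 m³/s.
Mass flux = Q·C = 0.03125 m³/s × 5.3 g/m³ = 0.1656 g/s.
= 0.1656 g/s × 31.56 = 5.227 t/yr.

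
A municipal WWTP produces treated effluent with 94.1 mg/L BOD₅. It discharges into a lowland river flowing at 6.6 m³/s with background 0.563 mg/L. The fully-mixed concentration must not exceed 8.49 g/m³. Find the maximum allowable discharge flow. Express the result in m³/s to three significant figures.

0.611 m³/s

Mass balance at complete mixing: C_std·(Q_w + Q_r) = Q_w·C_e + Q_r·C_b.
Rearranging, Q_w = Q_r·(C_std − C_b)/(C_e − C_std) = 6.6·(8.49 − 0.563) / (94.1 − 8.49) = 0.6111 m³/s.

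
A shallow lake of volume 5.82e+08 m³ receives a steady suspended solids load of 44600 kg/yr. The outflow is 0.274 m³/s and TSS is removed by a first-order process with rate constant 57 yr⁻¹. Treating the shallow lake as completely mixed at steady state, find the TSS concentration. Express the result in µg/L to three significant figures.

Outflow Q = 0.274 m³/s × 3.156e+07 s/yr = 8.647e+06 m³/yr.
Steady-state CSTR mass balance: W = Q·C + k·V·C, so C = W/(Q + kV).
Q + kV = 8.647e+06 + 57·5.82e+08 = 3.318e+10 m³/yr.
C = 44600/3.318e+10 = 1.344e-06 kg/m³ = 0.001344 mg/L = 1.344 µg/L.

1.34 µg/L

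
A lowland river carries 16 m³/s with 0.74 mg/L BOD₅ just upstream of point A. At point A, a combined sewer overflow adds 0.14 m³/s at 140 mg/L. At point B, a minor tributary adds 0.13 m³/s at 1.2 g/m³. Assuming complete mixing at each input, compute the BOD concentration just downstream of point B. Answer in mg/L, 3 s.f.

After input A: C = (16·0.74 + 0.14·140) / 16.14 = 1.948 mg/L.
After input B: C = (16.14·1.948 + 0.13·1.2) / 16.27 = 1.942 mg/L.

1.94 mg/L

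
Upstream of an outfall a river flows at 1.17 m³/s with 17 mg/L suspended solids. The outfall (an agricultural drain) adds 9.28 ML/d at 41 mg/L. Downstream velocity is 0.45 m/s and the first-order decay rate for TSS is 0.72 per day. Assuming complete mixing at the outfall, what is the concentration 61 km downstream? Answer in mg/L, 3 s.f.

9.28 ML/d = 0.1074 m³/s.
After complete mixing, C₀ = (0.1074·41 + 1.17·17) / 1.277 = 19.02 mg/L.
Travel time t = 6.1e+04 m / 0.45 m/s = 1.356e+05 s = 1.569 d.
C = 19.02·exp(−0.72·1.569) = 19.02·0.3232 = 6.146 mg/L.

6.15 mg/L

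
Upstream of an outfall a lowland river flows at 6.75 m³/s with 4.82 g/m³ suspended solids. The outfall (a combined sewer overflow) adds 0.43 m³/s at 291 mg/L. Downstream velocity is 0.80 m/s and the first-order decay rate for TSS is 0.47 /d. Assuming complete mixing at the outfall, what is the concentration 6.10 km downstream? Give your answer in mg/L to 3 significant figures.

After complete mixing, C₀ = (0.43·291 + 6.75·4.82) / 7.18 = 21.96 mg/L.
Travel time t = 6100 m / 0.80 m/s = 7625 s = 0.08825 d.
C = 21.96·exp(−0.47·0.08825) = 21.96·0.9594 = 21.07 mg/L.

21.1 mg/L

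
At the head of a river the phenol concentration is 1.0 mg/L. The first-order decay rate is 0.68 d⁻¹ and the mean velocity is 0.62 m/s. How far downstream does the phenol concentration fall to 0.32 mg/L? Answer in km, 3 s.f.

From C = C₀·e^(−kt), t = ln(C₀/C)/k = ln(1.0/0.32)/0.68 = 1.139/0.68 = 1.676 d.
Distance = v·t = 0.62 m/s × 1.448e+05 s = 8.976e+04 m = 89.76 km.

89.8 km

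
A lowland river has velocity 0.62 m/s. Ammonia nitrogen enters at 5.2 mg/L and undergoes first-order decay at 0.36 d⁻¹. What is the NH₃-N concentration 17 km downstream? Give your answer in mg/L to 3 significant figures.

4.64 mg/L

Travel time t = 17 km / 0.62 m/s = 1.7e+04/0.62 = 2.742e+04 s = 0.3174 d.
First-order decay: C = 5.2·exp(−0.36·0.3174) = 5.2·0.892 = 4.639 mg/L.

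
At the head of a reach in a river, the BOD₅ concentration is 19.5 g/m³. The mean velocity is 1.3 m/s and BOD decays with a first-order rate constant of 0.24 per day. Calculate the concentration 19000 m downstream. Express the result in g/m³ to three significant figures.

Travel time t = 19000 m / 1.3 m/s = 1.9e+04/1.3 = 1.462e+04 s = 0.1692 d.
First-order decay: C = 19.5·exp(−0.24·0.1692) = 19.5·0.9602 = 18.72 g/m³.

18.7 g/m³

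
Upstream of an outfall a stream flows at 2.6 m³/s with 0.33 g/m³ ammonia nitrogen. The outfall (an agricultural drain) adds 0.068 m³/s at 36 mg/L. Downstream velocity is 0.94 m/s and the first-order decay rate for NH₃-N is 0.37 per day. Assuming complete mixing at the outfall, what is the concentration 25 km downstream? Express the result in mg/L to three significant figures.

After complete mixing, C₀ = (0.068·36 + 2.6·0.33) / 2.668 = 1.239 mg/L.
Travel time t = 2.5e+04 m / 0.94 m/s = 2.66e+04 s = 0.3078 d.
C = 1.239·exp(−0.37·0.3078) = 1.239·0.8924 = 1.106 mg/L.

1.11 mg/L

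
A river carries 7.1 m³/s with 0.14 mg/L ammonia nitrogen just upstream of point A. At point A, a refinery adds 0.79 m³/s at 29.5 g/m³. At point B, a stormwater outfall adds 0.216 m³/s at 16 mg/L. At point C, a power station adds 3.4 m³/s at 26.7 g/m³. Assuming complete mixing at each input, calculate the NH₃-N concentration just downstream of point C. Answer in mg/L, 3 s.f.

10.3 mg/L

After input A: C = (7.1·0.14 + 0.79·29.5) / 7.89 = 3.08 mg/L.
After input B: C = (7.89·3.08 + 0.216·16) / 8.106 = 3.424 mg/L.
After input C: C = (8.106·3.424 + 3.4·26.7) / 11.51 = 10.3 mg/L.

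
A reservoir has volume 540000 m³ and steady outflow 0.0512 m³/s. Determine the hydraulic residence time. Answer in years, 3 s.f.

Q = 0.0512 m³/s × 3.156e+07 s/yr = 1.616e+06 m³/yr.
Hydraulic residence time τ = V/Q = 540000/1.616e+06 = 0.3342 yr.

0.334 yr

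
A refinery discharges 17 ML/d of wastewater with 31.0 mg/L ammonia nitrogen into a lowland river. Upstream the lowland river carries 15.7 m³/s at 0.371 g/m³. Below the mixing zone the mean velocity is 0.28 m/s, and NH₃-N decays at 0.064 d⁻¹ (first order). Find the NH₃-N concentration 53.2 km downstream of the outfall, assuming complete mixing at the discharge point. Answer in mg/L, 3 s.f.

0.652 mg/L

17 ML/d = 0.1968 m³/s.
After complete mixing, C₀ = (0.1968·31 + 15.7·0.371) / 15.9 = 0.7501 mg/L.
Travel time t = 5.32e+04 m / 0.28 m/s = 1.9e+05 s = 2.199 d.
C = 0.7501·exp(−0.064·2.199) = 0.7501·0.8687 = 0.6516 mg/L.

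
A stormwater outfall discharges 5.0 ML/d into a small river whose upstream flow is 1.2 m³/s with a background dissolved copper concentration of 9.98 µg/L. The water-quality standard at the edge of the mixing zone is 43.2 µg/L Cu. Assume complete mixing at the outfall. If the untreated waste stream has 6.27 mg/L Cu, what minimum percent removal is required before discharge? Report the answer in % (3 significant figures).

5.0 ML/d = 0.05787 m³/s.
9.98 µg/L = 0.00998 mg/L.
43.2 µg/L = 0.0432 mg/L.
Mass balance: 0.0432·1.258 = 0.05787·Cₑ + 1.2·0.00998.
Cₑ = (0.05434 − 0.01198) / 0.05787 = 0.732 mg/L.
Required removal = 1 − 0.732/6.27 = 88.32 %.

88.3 %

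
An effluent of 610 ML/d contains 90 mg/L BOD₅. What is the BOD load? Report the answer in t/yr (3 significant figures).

20100 t/yr

610 ML/d = 7.06 m³/s.
Mass flux = Q·C = 7.06 m³/s × 90 g/m³ = 635.4 g/s.
= 635.4 g/s × 31.56 = 2.005e+04 t/yr.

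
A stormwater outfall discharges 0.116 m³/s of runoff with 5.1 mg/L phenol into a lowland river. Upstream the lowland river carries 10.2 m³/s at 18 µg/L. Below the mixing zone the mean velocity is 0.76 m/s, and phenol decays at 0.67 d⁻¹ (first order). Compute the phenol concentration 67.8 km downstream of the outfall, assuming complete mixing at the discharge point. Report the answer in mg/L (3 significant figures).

18 µg/L = 0.018 mg/L.
After complete mixing, C₀ = (0.116·5.1 + 10.2·0.018) / 10.32 = 0.07515 mg/L.
Travel time t = 6.78e+04 m / 0.76 m/s = 8.921e+04 s = 1.033 d.
C = 0.07515·exp(−0.67·1.033) = 0.07515·0.5007 = 0.03762 mg/L.

0.0376 mg/L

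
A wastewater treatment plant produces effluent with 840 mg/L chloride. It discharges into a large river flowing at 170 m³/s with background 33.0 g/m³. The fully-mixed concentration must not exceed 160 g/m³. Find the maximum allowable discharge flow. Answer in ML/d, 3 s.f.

2740 ML/d

Mass balance at complete mixing: C_std·(Q_w + Q_r) = Q_w·C_e + Q_r·C_b.
Rearranging, Q_w = Q_r·(C_std − C_b)/(C_e − C_std) = 170·(160 − 33) / (840 − 160) = 31.75 m³/s.
= 2743 ML/d.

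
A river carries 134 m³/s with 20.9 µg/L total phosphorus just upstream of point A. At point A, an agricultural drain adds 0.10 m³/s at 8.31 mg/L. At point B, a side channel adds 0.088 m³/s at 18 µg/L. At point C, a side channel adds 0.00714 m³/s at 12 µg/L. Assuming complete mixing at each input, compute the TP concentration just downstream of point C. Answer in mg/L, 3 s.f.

20.9 µg/L = 0.0209 mg/L.
After input A: C = (134·0.0209 + 0.1·8.31) / 134.1 = 0.02708 mg/L.
18 µg/L = 0.018 mg/L.
After input B: C = (134.1·0.02708 + 0.088·0.018) / 134.2 = 0.02708 mg/L.
12 µg/L = 0.012 mg/L.
After input C: C = (134.2·0.02708 + 0.00714·0.012) / 134.2 = 0.02707 mg/L.

0.0271 mg/L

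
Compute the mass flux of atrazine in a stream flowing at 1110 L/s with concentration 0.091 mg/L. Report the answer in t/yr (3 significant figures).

3.19 t/yr

1110 L/s = 1.11 m³/s.
Mass flux = Q·C = 1.11 m³/s × 0.091 g/m³ = 0.101 g/s.
= 0.101 g/s × 31.56 = 3.188 t/yr.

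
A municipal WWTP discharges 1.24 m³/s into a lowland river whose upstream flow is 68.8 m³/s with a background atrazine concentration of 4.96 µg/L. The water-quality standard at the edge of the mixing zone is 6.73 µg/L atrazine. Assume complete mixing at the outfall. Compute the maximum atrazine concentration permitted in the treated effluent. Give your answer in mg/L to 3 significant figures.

4.96 µg/L = 0.00496 mg/L.
6.73 µg/L = 0.00673 mg/L.
Mass balance: 0.00673·70.04 = 1.24·Cₑ + 68.8·0.00496.
Cₑ = (0.4714 − 0.3412) / 1.24 = 0.1049 mg/L.

0.105 mg/L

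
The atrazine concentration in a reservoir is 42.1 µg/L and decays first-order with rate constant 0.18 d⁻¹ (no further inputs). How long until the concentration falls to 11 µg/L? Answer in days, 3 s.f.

7.46 d

t = ln(C₀/C)/k = ln(42.1/11)/0.18 = 1.342/0.18 = 7.456 d.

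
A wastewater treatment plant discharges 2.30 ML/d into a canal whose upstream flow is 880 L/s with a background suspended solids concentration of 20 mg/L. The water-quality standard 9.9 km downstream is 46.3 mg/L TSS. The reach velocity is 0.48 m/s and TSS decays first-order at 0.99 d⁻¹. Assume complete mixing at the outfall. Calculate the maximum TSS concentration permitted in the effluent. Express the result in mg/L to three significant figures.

1340 mg/L

2.30 ML/d = 0.02662 m³/s.
880 L/s = 0.88 m³/s.
Travel time to the compliance point: t = 9900/0.48 = 2.062e+04 s = 0.2387 d; decay factor exp(−0.99·0.2387) = 0.7895.
So the concentration just after mixing may be at most 46.3/0.7895 = 58.64 mg/L.
Mass balance: 58.64·0.9066 = 0.02662·Cₑ + 0.88·20.
Cₑ = (53.17 − 17.6) / 0.02662 = 1336 mg/L.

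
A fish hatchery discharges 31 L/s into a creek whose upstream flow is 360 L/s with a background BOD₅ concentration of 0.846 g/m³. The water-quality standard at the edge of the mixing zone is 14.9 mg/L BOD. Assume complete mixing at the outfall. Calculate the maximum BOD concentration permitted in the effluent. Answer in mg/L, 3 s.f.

31 L/s = 0.031 m³/s.
360 L/s = 0.36 m³/s.
Mass balance: 14.9·0.391 = 0.031·Cₑ + 0.36·0.846.
Cₑ = (5.826 − 0.3046) / 0.031 = 178.1 mg/L.

178 mg/L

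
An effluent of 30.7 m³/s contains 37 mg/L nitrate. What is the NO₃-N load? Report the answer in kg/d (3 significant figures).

98100 kg/d

Mass flux = Q·C = 30.7 m³/s × 37 g/m³ = 1136 g/s.
= 1136 g/s × 86.4 = 9.814e+04 kg/d.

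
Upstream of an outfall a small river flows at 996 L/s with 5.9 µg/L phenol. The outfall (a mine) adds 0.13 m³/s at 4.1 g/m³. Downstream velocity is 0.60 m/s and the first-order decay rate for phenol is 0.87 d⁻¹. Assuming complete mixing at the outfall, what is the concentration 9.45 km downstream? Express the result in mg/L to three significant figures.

0.408 mg/L

996 L/s = 0.996 m³/s.
5.9 µg/L = 0.0059 mg/L.
After complete mixing, C₀ = (0.13·4.1 + 0.996·0.0059) / 1.126 = 0.4786 mg/L.
Travel time t = 9450 m / 0.60 m/s = 1.575e+04 s = 0.1823 d.
C = 0.4786·exp(−0.87·0.1823) = 0.4786·0.8533 = 0.4084 mg/L.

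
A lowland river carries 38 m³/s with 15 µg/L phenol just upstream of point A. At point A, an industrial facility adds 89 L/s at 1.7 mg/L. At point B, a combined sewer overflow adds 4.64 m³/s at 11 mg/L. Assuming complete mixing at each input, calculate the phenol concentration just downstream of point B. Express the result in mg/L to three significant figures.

1.21 mg/L

15 µg/L = 0.015 mg/L.
89 L/s = 0.089 m³/s.
After input A: C = (38·0.015 + 0.089·1.7) / 38.09 = 0.01894 mg/L.
After input B: C = (38.09·0.01894 + 4.64·11) / 42.73 = 1.211 mg/L.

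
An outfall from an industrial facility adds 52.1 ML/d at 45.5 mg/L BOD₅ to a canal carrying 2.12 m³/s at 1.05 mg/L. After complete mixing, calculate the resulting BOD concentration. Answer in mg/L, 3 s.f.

10.9 mg/L

52.1 ML/d = 0.603 m³/s.
Conservation of mass across the mixing zone: C = (0.603·45.5 + 2.12·1.05) / (0.603 + 2.12) = 29.66/2.723 = 10.89 mg/L.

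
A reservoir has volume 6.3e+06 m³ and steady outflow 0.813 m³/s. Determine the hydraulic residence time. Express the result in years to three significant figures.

0.246 yr

Q = 0.813 m³/s × 3.156e+07 s/yr = 2.566e+07 m³/yr.
Hydraulic residence time τ = V/Q = 6.3e+06/2.566e+07 = 0.2456 yr.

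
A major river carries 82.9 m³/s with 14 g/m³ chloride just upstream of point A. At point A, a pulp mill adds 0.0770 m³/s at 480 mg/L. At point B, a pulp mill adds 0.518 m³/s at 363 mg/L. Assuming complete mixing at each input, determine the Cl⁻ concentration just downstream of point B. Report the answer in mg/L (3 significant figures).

16.6 mg/L

After input A: C = (82.9·14 + 0.077·480) / 82.98 = 14.43 mg/L.
After input B: C = (82.98·14.43 + 0.518·363) / 83.5 = 16.59 mg/L.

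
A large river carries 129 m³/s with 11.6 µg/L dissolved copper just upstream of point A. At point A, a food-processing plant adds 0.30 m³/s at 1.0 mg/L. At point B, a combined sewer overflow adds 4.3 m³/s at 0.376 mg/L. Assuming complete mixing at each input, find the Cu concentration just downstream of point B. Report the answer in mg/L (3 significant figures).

11.6 µg/L = 0.0116 mg/L.
After input A: C = (129·0.0116 + 0.3·1) / 129.3 = 0.01389 mg/L.
After input B: C = (129.3·0.01389 + 4.3·0.376) / 133.6 = 0.02555 mg/L.

0.0255 mg/L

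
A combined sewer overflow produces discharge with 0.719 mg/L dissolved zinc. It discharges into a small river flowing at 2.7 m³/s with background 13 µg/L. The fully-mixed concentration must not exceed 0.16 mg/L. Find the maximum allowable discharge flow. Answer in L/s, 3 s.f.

710 L/s

13 µg/L = 0.013 mg/L.
Mass balance at complete mixing: C_std·(Q_w + Q_r) = Q_w·C_e + Q_r·C_b.
Rearranging, Q_w = Q_r·(C_std − C_b)/(C_e − C_std) = 2.7·(0.16 − 0.013) / (0.719 − 0.16) = 0.71 m³/s.
= 710 L/s.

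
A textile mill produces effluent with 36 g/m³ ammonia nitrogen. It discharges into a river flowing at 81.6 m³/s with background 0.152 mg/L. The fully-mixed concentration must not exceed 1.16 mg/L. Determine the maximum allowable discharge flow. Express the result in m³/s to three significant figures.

2.36 m³/s

Mass balance at complete mixing: C_std·(Q_w + Q_r) = Q_w·C_e + Q_r·C_b.
Rearranging, Q_w = Q_r·(C_std − C_b)/(C_e − C_std) = 81.6·(1.16 − 0.152) / (36 − 1.16) = 2.361 m³/s.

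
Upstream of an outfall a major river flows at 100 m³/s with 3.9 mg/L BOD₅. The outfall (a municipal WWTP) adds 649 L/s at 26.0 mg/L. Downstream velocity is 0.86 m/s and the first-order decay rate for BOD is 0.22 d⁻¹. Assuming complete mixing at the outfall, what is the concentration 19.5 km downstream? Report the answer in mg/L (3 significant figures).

649 L/s = 0.649 m³/s.
After complete mixing, C₀ = (0.649·26 + 100·3.9) / 100.6 = 4.043 mg/L.
Travel time t = 1.95e+04 m / 0.86 m/s = 2.267e+04 s = 0.2624 d.
C = 4.043·exp(−0.22·0.2624) = 4.043·0.9439 = 3.816 mg/L.

3.82 mg/L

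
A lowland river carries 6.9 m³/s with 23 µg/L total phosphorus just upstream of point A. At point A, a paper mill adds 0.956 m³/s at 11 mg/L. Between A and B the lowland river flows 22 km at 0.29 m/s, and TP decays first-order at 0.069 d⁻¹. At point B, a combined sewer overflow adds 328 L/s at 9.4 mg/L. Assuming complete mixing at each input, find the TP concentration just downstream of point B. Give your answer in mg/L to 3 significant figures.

1.60 mg/L

23 µg/L = 0.023 mg/L.
After input A: C = (6.9·0.023 + 0.956·11) / 7.856 = 1.359 mg/L.
Over the 22 km reach to input B (t = 7.586e+04 s = 0.878 d), decay gives C = 1.359·exp(−0.069·0.878) = 1.279 mg/L.
328 L/s = 0.328 m³/s.
After input B: C = (7.856·1.279 + 0.328·9.4) / 8.184 = 1.604 mg/L.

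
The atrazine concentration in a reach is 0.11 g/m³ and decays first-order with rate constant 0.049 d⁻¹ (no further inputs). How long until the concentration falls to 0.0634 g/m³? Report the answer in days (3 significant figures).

11.2 d

t = ln(C₀/C)/k = ln(0.11/0.0634)/0.049 = 0.551/0.049 = 11.25 d.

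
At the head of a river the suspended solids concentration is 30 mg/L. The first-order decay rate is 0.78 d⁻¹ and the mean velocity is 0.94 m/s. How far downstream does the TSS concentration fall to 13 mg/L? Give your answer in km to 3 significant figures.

From C = C₀·e^(−kt), t = ln(C₀/C)/k = ln(30/13)/0.78 = 0.8362/0.78 = 1.072 d.
Distance = v·t = 0.94 m/s × 9.263e+04 s = 8.707e+04 m = 87.07 km.

87.1 km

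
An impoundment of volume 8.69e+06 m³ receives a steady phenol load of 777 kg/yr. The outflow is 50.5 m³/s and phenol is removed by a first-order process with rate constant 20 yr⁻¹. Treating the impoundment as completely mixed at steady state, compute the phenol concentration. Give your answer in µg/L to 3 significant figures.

0.440 µg/L

Outflow Q = 50.5 m³/s × 3.156e+07 s/yr = 1.594e+09 m³/yr.
Steady-state CSTR mass balance: W = Q·C + k·V·C, so C = W/(Q + kV).
Q + kV = 1.594e+09 + 20·8.69e+06 = 1.767e+09 m³/yr.
C = 777/1.767e+09 = 4.396e-07 kg/m³ = 0.0004396 mg/L = 0.4396 µg/L.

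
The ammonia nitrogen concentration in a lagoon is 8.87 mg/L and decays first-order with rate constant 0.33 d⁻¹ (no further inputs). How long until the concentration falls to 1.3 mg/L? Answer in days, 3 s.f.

t = ln(C₀/C)/k = ln(8.87/1.3)/0.33 = 1.92/0.33 = 5.819 d.

5.82 d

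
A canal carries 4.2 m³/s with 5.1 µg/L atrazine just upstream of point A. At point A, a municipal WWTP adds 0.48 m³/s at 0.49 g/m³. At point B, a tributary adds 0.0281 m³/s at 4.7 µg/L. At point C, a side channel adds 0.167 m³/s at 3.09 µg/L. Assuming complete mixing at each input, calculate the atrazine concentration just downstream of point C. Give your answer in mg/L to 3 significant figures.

5.1 µg/L = 0.0051 mg/L.
After input A: C = (4.2·0.0051 + 0.48·0.49) / 4.68 = 0.05483 mg/L.
4.7 µg/L = 0.0047 mg/L.
After input B: C = (4.68·0.05483 + 0.0281·0.0047) / 4.708 = 0.05453 mg/L.
3.09 µg/L = 0.00309 mg/L.
After input C: C = (4.708·0.05453 + 0.167·0.00309) / 4.875 = 0.05277 mg/L.

0.0528 mg/L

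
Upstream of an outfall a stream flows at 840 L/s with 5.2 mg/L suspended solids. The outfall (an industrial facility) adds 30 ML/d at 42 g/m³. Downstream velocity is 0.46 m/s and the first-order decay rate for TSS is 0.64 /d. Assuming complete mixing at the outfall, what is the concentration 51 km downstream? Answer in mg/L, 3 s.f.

7.02 mg/L

30 ML/d = 0.3472 m³/s.
840 L/s = 0.84 m³/s.
After complete mixing, C₀ = (0.3472·42 + 0.84·5.2) / 1.187 = 15.96 mg/L.
Travel time t = 5.1e+04 m / 0.46 m/s = 1.109e+05 s = 1.283 d.
C = 15.96·exp(−0.64·1.283) = 15.96·0.4399 = 7.022 mg/L.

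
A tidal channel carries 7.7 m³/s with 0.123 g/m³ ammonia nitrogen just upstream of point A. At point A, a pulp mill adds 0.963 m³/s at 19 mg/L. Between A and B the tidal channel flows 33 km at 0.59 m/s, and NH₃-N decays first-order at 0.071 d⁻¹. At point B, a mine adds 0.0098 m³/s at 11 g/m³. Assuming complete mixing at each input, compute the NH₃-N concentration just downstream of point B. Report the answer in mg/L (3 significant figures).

2.13 mg/L

After input A: C = (7.7·0.123 + 0.963·19) / 8.663 = 2.221 mg/L.
Over the 33 km reach to input B (t = 5.593e+04 s = 0.6474 d), decay gives C = 2.221·exp(−0.071·0.6474) = 2.122 mg/L.
After input B: C = (8.663·2.122 + 0.0098·11) / 8.673 = 2.132 mg/L.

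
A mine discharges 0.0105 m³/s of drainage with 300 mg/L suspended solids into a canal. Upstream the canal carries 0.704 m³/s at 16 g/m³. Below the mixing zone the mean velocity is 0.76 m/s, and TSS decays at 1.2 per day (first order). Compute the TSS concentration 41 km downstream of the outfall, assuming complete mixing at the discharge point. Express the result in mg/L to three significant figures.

After complete mixing, C₀ = (0.0105·300 + 0.704·16) / 0.7145 = 20.17 mg/L.
Travel time t = 4.1e+04 m / 0.76 m/s = 5.395e+04 s = 0.6244 d.
C = 20.17·exp(−1.2·0.6244) = 20.17·0.4727 = 9.536 mg/L.

9.54 mg/L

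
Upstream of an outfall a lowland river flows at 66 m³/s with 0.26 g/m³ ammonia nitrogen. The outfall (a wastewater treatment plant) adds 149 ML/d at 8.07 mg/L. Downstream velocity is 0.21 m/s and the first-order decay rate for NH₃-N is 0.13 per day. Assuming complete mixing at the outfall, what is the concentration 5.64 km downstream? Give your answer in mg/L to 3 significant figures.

149 ML/d = 1.725 m³/s.
After complete mixing, C₀ = (1.725·8.07 + 66·0.26) / 67.72 = 0.4589 mg/L.
Travel time t = 5640 m / 0.21 m/s = 2.686e+04 s = 0.3108 d.
C = 0.4589·exp(−0.13·0.3108) = 0.4589·0.9604 = 0.4407 mg/L.

0.441 mg/L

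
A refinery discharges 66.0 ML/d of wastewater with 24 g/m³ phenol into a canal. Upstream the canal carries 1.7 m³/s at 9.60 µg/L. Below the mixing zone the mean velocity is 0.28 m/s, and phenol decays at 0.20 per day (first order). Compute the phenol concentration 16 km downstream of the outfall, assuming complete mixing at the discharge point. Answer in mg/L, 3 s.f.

66.0 ML/d = 0.7639 m³/s.
9.60 µg/L = 0.0096 mg/L.
After complete mixing, C₀ = (0.7639·24 + 1.7·0.0096) / 2.464 = 7.447 mg/L.
Travel time t = 1.6e+04 m / 0.28 m/s = 5.714e+04 s = 0.6614 d.
C = 7.447·exp(−0.20·0.6614) = 7.447·0.8761 = 6.525 mg/L.

6.52 mg/L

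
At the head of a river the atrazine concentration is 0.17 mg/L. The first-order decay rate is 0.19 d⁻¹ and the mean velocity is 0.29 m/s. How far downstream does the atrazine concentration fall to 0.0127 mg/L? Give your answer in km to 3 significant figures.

342 km

From C = C₀·e^(−kt), t = ln(C₀/C)/k = ln(0.17/0.0127)/0.19 = 2.594/0.19 = 13.65 d.
Distance = v·t = 0.29 m/s × 1.18e+06 s = 3.421e+05 m = 342.1 km.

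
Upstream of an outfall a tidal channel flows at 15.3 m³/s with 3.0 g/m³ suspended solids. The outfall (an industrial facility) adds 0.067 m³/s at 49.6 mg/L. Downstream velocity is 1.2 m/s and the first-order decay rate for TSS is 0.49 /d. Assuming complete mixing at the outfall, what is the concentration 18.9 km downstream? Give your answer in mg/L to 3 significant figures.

2.93 mg/L

After complete mixing, C₀ = (0.067·49.6 + 15.3·3) / 15.37 = 3.203 mg/L.
Travel time t = 1.89e+04 m / 1.2 m/s = 1.575e+04 s = 0.1823 d.
C = 3.203·exp(−0.49·0.1823) = 3.203·0.9146 = 2.929 mg/L.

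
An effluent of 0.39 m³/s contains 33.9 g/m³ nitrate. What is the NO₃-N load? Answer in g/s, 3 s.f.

Mass flux = Q·C = 0.39 m³/s × 33.9 g/m³ = 13.22 g/s.

13.2 g/s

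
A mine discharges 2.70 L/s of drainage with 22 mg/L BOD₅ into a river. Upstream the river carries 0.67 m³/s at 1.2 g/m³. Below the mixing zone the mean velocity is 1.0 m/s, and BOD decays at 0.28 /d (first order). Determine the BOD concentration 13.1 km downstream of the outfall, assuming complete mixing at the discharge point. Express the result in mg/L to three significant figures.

1.23 mg/L

2.70 L/s = 0.0027 m³/s.
After complete mixing, C₀ = (0.0027·22 + 0.67·1.2) / 0.6727 = 1.283 mg/L.
Travel time t = 1.31e+04 m / 1.0 m/s = 1.31e+04 s = 0.1516 d.
C = 1.283·exp(−0.28·0.1516) = 1.283·0.9584 = 1.23 mg/L.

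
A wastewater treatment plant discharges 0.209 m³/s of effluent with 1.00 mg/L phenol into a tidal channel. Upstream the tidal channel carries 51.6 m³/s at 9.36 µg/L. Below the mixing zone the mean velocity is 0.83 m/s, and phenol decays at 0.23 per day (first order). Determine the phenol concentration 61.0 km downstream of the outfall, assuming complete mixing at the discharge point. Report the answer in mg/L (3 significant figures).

0.0110 mg/L

9.36 µg/L = 0.00936 mg/L.
After complete mixing, C₀ = (0.209·1 + 51.6·0.00936) / 51.81 = 0.01336 mg/L.
Travel time t = 6.1e+04 m / 0.83 m/s = 7.349e+04 s = 0.8506 d.
C = 0.01336·exp(−0.23·0.8506) = 0.01336·0.8223 = 0.01098 mg/L.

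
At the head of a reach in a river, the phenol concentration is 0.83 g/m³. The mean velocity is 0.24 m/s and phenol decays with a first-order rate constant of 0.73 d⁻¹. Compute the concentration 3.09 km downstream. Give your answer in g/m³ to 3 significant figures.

0.744 g/m³

Travel time t = 3.09 km / 0.24 m/s = 3090/0.24 = 1.288e+04 s = 0.149 d.
First-order decay: C = 0.83·exp(−0.73·0.149) = 0.83·0.8969 = 0.7444 g/m³.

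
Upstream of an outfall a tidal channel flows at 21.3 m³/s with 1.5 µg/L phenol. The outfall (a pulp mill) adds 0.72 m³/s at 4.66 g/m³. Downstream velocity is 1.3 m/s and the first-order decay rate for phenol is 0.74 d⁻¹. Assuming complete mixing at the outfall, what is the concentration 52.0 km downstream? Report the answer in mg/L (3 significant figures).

1.5 µg/L = 0.0015 mg/L.
After complete mixing, C₀ = (0.72·4.66 + 21.3·0.0015) / 22.02 = 0.1538 mg/L.
Travel time t = 5.2e+04 m / 1.3 m/s = 4e+04 s = 0.463 d.
C = 0.1538·exp(−0.74·0.463) = 0.1538·0.7099 = 0.1092 mg/L.

0.109 mg/L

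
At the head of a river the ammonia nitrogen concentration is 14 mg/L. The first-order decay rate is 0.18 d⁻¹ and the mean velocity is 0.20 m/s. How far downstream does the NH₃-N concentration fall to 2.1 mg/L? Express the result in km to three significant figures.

From C = C₀·e^(−kt), t = ln(C₀/C)/k = ln(14/2.1)/0.18 = 1.897/0.18 = 10.54 d.
Distance = v·t = 0.20 m/s × 9.106e+05 s = 1.821e+05 m = 182.1 km.

182 km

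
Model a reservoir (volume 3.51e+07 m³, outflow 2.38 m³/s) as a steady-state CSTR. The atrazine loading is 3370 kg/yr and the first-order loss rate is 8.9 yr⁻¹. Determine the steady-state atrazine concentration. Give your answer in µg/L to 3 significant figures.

8.70 µg/L

Outflow Q = 2.38 m³/s × 3.156e+07 s/yr = 7.511e+07 m³/yr.
Steady-state CSTR mass balance: W = Q·C + k·V·C, so C = W/(Q + kV).
Q + kV = 7.511e+07 + 8.9·3.51e+07 = 3.875e+08 m³/yr.
C = 3370/3.875e+08 = 8.697e-06 kg/m³ = 0.008697 mg/L = 8.697 µg/L.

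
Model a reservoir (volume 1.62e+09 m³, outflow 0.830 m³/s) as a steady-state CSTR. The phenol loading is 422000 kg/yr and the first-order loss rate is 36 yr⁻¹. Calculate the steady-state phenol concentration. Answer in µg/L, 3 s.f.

Outflow Q = 0.830 m³/s × 3.156e+07 s/yr = 2.619e+07 m³/yr.
Steady-state CSTR mass balance: W = Q·C + k·V·C, so C = W/(Q + kV).
Q + kV = 2.619e+07 + 36·1.62e+09 = 5.835e+10 m³/yr.
C = 422000/5.835e+10 = 7.233e-06 kg/m³ = 0.007233 mg/L = 7.233 µg/L.

7.23 µg/L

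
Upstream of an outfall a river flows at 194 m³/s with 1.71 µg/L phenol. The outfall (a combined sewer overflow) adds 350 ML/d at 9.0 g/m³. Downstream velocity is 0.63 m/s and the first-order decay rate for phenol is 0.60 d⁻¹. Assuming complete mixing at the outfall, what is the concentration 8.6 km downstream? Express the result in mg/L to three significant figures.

0.169 mg/L

350 ML/d = 4.051 m³/s.
1.71 µg/L = 0.00171 mg/L.
After complete mixing, C₀ = (4.051·9 + 194·0.00171) / 198.1 = 0.1858 mg/L.
Travel time t = 8600 m / 0.63 m/s = 1.365e+04 s = 0.158 d.
C = 0.1858·exp(−0.60·0.158) = 0.1858·0.9096 = 0.169 mg/L.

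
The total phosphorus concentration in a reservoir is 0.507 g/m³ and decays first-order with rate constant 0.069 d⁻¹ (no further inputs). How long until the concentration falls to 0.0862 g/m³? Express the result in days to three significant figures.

25.7 d

t = ln(C₀/C)/k = ln(0.507/0.0862)/0.069 = 1.772/0.069 = 25.68 d.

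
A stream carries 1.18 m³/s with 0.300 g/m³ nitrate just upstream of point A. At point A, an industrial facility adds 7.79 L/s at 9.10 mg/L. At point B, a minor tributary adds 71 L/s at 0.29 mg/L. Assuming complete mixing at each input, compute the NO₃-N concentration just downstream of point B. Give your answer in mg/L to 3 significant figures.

7.79 L/s = 0.00779 m³/s.
After input A: C = (1.18·0.3 + 0.00779·9.1) / 1.188 = 0.3577 mg/L.
71 L/s = 0.071 m³/s.
After input B: C = (1.188·0.3577 + 0.071·0.29) / 1.259 = 0.3539 mg/L.

0.354 mg/L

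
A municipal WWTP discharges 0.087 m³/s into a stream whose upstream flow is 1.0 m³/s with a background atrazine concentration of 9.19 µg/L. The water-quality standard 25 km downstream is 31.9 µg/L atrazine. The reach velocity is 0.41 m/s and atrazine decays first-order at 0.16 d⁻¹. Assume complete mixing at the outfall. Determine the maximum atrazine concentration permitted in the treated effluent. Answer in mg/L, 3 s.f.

9.19 µg/L = 0.00919 mg/L.
31.9 µg/L = 0.0319 mg/L.
Travel time to the compliance point: t = 2.5e+04/0.41 = 6.098e+04 s = 0.7057 d; decay factor exp(−0.16·0.7057) = 0.8932.
So the concentration just after mixing may be at most 0.0319/0.8932 = 0.03571 mg/L.
Mass balance: 0.03571·1.087 = 0.087·Cₑ + 1·0.00919.
Cₑ = (0.03882 − 0.00919) / 0.087 = 0.3406 mg/L.

0.341 mg/L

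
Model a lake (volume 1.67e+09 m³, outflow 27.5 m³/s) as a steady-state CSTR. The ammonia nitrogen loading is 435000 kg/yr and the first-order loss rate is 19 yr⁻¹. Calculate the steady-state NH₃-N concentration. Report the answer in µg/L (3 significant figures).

13.3 µg/L

Outflow Q = 27.5 m³/s × 3.156e+07 s/yr = 8.678e+08 m³/yr.
Steady-state CSTR mass balance: W = Q·C + k·V·C, so C = W/(Q + kV).
Q + kV = 8.678e+08 + 19·1.67e+09 = 3.26e+10 m³/yr.
C = 435000/3.26e+10 = 1.334e-05 kg/m³ = 0.01334 mg/L = 13.34 µg/L.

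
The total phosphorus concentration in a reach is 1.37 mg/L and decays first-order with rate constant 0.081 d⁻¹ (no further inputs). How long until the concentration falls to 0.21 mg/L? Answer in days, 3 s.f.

23.2 d

t = ln(C₀/C)/k = ln(1.37/0.21)/0.081 = 1.875/0.081 = 23.15 d.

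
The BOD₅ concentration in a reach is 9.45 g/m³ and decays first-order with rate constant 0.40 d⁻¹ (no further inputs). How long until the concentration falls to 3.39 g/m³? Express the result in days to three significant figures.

t = ln(C₀/C)/k = ln(9.45/3.39)/0.40 = 1.025/0.40 = 2.563 d.

2.56 d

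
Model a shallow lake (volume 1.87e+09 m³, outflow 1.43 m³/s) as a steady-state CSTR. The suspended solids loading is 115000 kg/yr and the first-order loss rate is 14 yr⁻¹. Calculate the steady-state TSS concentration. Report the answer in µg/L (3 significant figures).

4.39 µg/L

Outflow Q = 1.43 m³/s × 3.156e+07 s/yr = 4.513e+07 m³/yr.
Steady-state CSTR mass balance: W = Q·C + k·V·C, so C = W/(Q + kV).
Q + kV = 4.513e+07 + 14·1.87e+09 = 2.623e+10 m³/yr.
C = 115000/2.623e+10 = 4.385e-06 kg/m³ = 0.004385 mg/L = 4.385 µg/L.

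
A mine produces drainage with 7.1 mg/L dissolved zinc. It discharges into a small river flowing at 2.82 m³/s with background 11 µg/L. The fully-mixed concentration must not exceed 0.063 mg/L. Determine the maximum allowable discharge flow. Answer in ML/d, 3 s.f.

11 µg/L = 0.011 mg/L.
Mass balance at complete mixing: C_std·(Q_w + Q_r) = Q_w·C_e + Q_r·C_b.
Rearranging, Q_w = Q_r·(C_std − C_b)/(C_e − C_std) = 2.82·(0.063 − 0.011) / (7.1 − 0.063) = 0.02084 m³/s.
= 1.8 ML/d.

1.80 ML/d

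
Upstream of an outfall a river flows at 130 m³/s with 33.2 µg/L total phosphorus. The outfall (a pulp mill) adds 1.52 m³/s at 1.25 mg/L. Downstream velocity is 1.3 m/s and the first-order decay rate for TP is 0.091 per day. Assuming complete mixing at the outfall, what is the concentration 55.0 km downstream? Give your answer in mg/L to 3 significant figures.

33.2 µg/L = 0.0332 mg/L.
After complete mixing, C₀ = (1.52·1.25 + 130·0.0332) / 131.5 = 0.04726 mg/L.
Travel time t = 5.5e+04 m / 1.3 m/s = 4.231e+04 s = 0.4897 d.
C = 0.04726·exp(−0.091·0.4897) = 0.04726·0.9564 = 0.0452 mg/L.

0.0452 mg/L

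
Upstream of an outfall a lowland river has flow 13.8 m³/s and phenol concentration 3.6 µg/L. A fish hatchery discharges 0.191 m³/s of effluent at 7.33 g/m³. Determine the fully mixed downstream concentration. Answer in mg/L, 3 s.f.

3.6 µg/L = 0.0036 mg/L.
By mass balance at complete mixing, C = (0.191·7.33 + 13.8·0.0036) / (0.191 + 13.8) = 1.45/13.99 = 0.1036 mg/L.

0.104 mg/L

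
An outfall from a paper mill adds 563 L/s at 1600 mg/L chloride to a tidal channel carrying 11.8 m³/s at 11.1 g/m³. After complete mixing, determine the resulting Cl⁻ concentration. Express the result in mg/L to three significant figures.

83.5 mg/L

563 L/s = 0.563 m³/s.
By mass balance at complete mixing, C = (0.563·1600 + 11.8·11.1) / (0.563 + 11.8) = 1032/12.36 = 83.46 mg/L.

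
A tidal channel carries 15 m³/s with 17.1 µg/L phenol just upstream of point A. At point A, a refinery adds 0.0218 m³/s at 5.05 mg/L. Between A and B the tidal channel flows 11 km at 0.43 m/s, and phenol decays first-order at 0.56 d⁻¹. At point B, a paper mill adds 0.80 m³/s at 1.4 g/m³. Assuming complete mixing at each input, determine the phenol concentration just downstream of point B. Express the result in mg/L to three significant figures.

17.1 µg/L = 0.0171 mg/L.
After input A: C = (15·0.0171 + 0.0218·5.05) / 15.02 = 0.0244 mg/L.
Over the 11 km reach to input B (t = 2.558e+04 s = 0.2961 d), decay gives C = 0.0244·exp(−0.56·0.2961) = 0.02068 mg/L.
After input B: C = (15.02·0.02068 + 0.8·1.4) / 15.82 = 0.09042 mg/L.

0.0904 mg/L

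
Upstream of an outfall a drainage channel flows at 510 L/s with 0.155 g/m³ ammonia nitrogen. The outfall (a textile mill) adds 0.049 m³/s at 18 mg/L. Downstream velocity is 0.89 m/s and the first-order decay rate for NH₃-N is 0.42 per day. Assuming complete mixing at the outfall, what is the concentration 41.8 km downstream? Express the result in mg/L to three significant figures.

510 L/s = 0.51 m³/s.
After complete mixing, C₀ = (0.049·18 + 0.51·0.155) / 0.559 = 1.719 mg/L.
Travel time t = 4.18e+04 m / 0.89 m/s = 4.697e+04 s = 0.5436 d.
C = 1.719·exp(−0.42·0.5436) = 1.719·0.7959 = 1.368 mg/L.

1.37 mg/L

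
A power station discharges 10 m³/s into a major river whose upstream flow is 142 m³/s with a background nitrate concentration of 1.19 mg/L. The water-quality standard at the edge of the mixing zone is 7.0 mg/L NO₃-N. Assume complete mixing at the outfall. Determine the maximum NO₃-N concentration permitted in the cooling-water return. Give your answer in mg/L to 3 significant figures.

Mass balance: 7·152 = 10·Cₑ + 142·1.19.
Cₑ = (1064 − 169) / 10 = 89.5 mg/L.

89.5 mg/L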